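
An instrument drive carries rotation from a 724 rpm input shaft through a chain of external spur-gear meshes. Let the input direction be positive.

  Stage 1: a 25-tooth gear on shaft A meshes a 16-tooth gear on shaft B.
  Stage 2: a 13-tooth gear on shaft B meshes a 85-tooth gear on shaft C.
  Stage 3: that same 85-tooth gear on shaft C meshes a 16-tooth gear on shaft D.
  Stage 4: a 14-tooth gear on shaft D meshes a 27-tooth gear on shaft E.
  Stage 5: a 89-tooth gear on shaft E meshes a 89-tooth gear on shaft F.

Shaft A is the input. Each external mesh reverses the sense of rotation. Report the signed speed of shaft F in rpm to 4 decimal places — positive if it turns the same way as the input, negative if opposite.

Stage 1 [25T→16T]: ω = 724.0000×25/16 = 1131.2500 rpm, dir flips to −; running = −1131.2500
Stage 2 [13T→85T]: ω = 1131.2500×13/85 = 173.0147 rpm, dir flips to +; running = +173.0147
Stage 3 [85T→16T]: ω = 173.0147×85/16 = 919.1406 rpm, dir flips to −; running = −919.1406
Stage 4 [14T→27T]: ω = 919.1406×14/27 = 476.5914 rpm, dir flips to +; running = +476.5914
Stage 5 [89T→89T]: ω = 476.5914×89/89 = 476.5914 rpm, dir flips to −; running = −476.5914

-476.5914 rpm (opposite to input, |ω| = 476.5914 rpm)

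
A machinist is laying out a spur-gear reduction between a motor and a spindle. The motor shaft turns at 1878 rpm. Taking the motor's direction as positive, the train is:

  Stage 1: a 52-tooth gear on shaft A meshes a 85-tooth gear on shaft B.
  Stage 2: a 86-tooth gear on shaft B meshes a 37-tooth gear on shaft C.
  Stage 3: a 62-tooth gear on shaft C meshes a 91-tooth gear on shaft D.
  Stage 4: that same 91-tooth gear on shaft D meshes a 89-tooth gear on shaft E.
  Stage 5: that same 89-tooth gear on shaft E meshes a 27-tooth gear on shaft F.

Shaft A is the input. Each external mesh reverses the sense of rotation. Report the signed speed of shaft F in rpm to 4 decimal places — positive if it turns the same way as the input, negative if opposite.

-6132.0355 rpm (opposite to input, |ω| = 6132.0355 rpm)

Stage 1 [52T→85T]: ω = 1878.0000×52/85 = 1148.8941 rpm, dir flips to −; running = −1148.8941
Stage 2 [86T→37T]: ω = 1148.8941×86/37 = 2670.4025 rpm, dir flips to +; running = +2670.4025
Stage 3 [62T→91T]: ω = 2670.4025×62/91 = 1819.3951 rpm, dir flips to −; running = −1819.3951
Stage 4 [91T→89T]: ω = 1819.3951×91/89 = 1860.2804 rpm, dir flips to +; running = +1860.2804
Stage 5 [89T→27T]: ω = 1860.2804×89/27 = 6132.0355 rpm, dir flips to −; running = −6132.0355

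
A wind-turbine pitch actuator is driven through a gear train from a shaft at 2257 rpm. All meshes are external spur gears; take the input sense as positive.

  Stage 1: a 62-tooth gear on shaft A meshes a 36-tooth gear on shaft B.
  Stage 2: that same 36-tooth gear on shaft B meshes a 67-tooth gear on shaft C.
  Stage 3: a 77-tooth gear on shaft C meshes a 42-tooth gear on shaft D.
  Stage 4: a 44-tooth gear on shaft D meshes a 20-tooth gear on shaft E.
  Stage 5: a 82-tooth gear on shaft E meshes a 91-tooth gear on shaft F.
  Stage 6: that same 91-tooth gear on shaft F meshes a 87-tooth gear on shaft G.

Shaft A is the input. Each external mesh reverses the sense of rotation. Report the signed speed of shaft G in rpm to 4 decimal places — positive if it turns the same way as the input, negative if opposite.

Stage 1 [62T→36T]: ω = 2257.0000×62/36 = 3887.0556 rpm, dir flips to −; running = −3887.0556
Stage 2 [36T→67T]: ω = 3887.0556×36/67 = 2088.5672 rpm, dir flips to +; running = +2088.5672
Stage 3 [77T→42T]: ω = 2088.5672×77/42 = 3829.0398 rpm, dir flips to −; running = −3829.0398
Stage 4 [44T→20T]: ω = 3829.0398×44/20 = 8423.8876 rpm, dir flips to +; running = +8423.8876
Stage 5 [82T→91T]: ω = 8423.8876×82/91 = 7590.7558 rpm, dir flips to −; running = −7590.7558
Stage 6 [91T→87T]: ω = 7590.7558×91/87 = 7939.7561 rpm, dir flips to +; running = +7939.7561

+7939.7561 rpm (same as input, |ω| = 7939.7561 rpm)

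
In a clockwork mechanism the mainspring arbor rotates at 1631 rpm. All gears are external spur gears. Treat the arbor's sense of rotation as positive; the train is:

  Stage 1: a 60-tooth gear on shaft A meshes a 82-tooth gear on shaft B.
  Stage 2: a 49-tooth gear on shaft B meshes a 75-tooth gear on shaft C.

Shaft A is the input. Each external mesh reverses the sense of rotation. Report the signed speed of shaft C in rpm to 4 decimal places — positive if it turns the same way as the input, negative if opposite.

+779.6976 rpm (same as input, |ω| = 779.6976 rpm)

Stage 1 [60T→82T]: ω = 1631.0000×60/82 = 1193.4146 rpm, dir flips to −; running = −1193.4146
Stage 2 [49T→75T]: ω = 1193.4146×49/75 = 779.6976 rpm, dir flips to +; running = +779.6976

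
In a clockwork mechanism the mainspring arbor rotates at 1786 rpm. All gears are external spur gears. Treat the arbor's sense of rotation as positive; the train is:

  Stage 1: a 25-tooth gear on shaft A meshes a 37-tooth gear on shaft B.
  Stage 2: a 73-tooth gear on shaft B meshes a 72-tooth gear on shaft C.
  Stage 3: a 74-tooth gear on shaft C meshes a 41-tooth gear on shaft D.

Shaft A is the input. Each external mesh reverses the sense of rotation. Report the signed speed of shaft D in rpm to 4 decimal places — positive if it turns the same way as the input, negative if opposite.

Stage 1 [25T→37T]: ω = 1786.0000×25/37 = 1206.7568 rpm, dir flips to −; running = −1206.7568
Stage 2 [73T→72T]: ω = 1206.7568×73/72 = 1223.5173 rpm, dir flips to +; running = +1223.5173
Stage 3 [74T→41T]: ω = 1223.5173×74/41 = 2208.2995 rpm, dir flips to −; running = −2208.2995

-2208.2995 rpm (opposite to input, |ω| = 2208.2995 rpm)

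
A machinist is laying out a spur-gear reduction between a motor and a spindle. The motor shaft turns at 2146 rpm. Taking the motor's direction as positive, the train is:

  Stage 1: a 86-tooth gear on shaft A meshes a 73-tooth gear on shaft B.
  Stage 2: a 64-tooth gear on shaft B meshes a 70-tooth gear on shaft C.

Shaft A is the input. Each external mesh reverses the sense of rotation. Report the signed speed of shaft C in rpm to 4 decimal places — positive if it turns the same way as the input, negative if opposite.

Stage 1 [86T→73T]: ω = 2146.0000×86/73 = 2528.1644 rpm, dir flips to −; running = −2528.1644
Stage 2 [64T→70T]: ω = 2528.1644×64/70 = 2311.4646 rpm, dir flips to +; running = +2311.4646

+2311.4646 rpm (same as input, |ω| = 2311.4646 rpm)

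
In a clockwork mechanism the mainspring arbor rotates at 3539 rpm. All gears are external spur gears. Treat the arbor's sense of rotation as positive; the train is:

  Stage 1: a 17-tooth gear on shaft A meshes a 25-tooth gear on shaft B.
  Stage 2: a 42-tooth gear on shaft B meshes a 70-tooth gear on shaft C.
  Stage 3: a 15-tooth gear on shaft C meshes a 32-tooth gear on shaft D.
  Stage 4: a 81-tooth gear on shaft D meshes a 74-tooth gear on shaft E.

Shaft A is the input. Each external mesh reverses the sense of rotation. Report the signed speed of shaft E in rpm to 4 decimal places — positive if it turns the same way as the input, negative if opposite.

+740.8586 rpm (same as input, |ω| = 740.8586 rpm)

Stage 1 [17T→25T]: ω = 3539.0000×17/25 = 2406.5200 rpm, dir flips to −; running = −2406.5200
Stage 2 [42T→70T]: ω = 2406.5200×42/70 = 1443.9120 rpm, dir flips to +; running = +1443.9120
Stage 3 [15T→32T]: ω = 1443.9120×15/32 = 676.8338 rpm, dir flips to −; running = −676.8338
Stage 4 [81T→74T]: ω = 676.8338×81/74 = 740.8586 rpm, dir flips to +; running = +740.8586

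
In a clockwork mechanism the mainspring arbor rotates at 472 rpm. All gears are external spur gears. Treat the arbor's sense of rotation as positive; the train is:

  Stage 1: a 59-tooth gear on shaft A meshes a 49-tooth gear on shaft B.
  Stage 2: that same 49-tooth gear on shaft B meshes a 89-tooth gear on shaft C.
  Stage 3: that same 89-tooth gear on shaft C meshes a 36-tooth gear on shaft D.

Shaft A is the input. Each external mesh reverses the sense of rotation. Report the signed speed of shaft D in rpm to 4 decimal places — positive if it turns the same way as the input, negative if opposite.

-773.5556 rpm (opposite to input, |ω| = 773.5556 rpm)

Stage 1 [59T→49T]: ω = 472.0000×59/49 = 568.3265 rpm, dir flips to −; running = −568.3265
Stage 2 [49T→89T]: ω = 568.3265×49/89 = 312.8989 rpm, dir flips to +; running = +312.8989
Stage 3 [89T→36T]: ω = 312.8989×89/36 = 773.5556 rpm, dir flips to −; running = −773.5556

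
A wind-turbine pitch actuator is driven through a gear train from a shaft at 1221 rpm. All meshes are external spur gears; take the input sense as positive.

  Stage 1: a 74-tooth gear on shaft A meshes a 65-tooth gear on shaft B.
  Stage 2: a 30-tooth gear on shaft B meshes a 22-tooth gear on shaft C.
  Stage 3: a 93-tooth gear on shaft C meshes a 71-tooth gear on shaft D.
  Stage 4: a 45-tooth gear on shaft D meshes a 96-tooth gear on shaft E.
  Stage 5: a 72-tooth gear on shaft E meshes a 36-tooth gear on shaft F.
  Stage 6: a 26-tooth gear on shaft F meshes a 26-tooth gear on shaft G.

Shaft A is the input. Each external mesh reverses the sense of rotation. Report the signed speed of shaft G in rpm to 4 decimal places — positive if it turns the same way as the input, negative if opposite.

+2327.7079 rpm (same as input, |ω| = 2327.7079 rpm)

Stage 1 [74T→65T]: ω = 1221.0000×74/65 = 1390.0615 rpm, dir flips to −; running = −1390.0615
Stage 2 [30T→22T]: ω = 1390.0615×30/22 = 1895.5385 rpm, dir flips to +; running = +1895.5385
Stage 3 [93T→71T]: ω = 1895.5385×93/71 = 2482.8884 rpm, dir flips to −; running = −2482.8884
Stage 4 [45T→96T]: ω = 2482.8884×45/96 = 1163.8539 rpm, dir flips to +; running = +1163.8539
Stage 5 [72T→36T]: ω = 1163.8539×72/36 = 2327.7079 rpm, dir flips to −; running = −2327.7079
Stage 6 [26T→26T]: ω = 2327.7079×26/26 = 2327.7079 rpm, dir flips to +; running = +2327.7079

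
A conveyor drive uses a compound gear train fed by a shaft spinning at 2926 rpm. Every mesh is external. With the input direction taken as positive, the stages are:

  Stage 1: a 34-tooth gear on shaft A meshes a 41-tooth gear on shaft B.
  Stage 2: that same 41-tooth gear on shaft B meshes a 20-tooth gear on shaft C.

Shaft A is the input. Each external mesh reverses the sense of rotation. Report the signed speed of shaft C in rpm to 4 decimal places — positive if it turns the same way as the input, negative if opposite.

Stage 1 [34T→41T]: ω = 2926.0000×34/41 = 2426.4390 rpm, dir flips to −; running = −2426.4390
Stage 2 [41T→20T]: ω = 2426.4390×41/20 = 4974.2000 rpm, dir flips to +; running = +4974.2000

+4974.2000 rpm (same as input, |ω| = 4974.2000 rpm)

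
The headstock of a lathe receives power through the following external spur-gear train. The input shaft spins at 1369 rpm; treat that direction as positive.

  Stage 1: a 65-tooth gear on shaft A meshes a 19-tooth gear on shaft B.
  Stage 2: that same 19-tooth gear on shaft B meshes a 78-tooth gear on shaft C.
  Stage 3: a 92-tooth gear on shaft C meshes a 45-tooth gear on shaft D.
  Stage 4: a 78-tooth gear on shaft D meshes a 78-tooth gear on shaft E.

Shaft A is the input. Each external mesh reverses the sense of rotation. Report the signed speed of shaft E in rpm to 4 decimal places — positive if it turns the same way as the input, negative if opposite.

+2332.3704 rpm (same as input, |ω| = 2332.3704 rpm)

Stage 1 [65T→19T]: ω = 1369.0000×65/19 = 4683.4211 rpm, dir flips to −; running = −4683.4211
Stage 2 [19T→78T]: ω = 4683.4211×19/78 = 1140.8333 rpm, dir flips to +; running = +1140.8333
Stage 3 [92T→45T]: ω = 1140.8333×92/45 = 2332.3704 rpm, dir flips to −; running = −2332.3704
Stage 4 [78T→78T]: ω = 2332.3704×78/78 = 2332.3704 rpm, dir flips to +; running = +2332.3704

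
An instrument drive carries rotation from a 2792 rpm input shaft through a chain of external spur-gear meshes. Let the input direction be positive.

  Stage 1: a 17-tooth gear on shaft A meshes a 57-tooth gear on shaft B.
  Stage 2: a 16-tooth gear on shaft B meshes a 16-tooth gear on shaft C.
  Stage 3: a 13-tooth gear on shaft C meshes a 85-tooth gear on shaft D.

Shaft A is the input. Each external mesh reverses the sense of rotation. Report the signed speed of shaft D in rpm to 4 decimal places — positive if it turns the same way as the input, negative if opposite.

-127.3544 rpm (opposite to input, |ω| = 127.3544 rpm)

Stage 1 [17T→57T]: ω = 2792.0000×17/57 = 832.7018 rpm, dir flips to −; running = −832.7018
Stage 2 [16T→16T]: ω = 832.7018×16/16 = 832.7018 rpm, dir flips to +; running = +832.7018
Stage 3 [13T→85T]: ω = 832.7018×13/85 = 127.3544 rpm, dir flips to −; running = −127.3544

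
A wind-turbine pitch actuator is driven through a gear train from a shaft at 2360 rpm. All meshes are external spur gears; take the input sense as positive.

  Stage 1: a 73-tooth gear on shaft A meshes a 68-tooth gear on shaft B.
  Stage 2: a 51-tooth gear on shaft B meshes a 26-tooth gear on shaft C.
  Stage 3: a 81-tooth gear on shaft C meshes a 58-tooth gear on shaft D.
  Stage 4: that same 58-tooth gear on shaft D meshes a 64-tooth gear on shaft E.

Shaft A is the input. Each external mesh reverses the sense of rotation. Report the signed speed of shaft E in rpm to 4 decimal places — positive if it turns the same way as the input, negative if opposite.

+6289.6695 rpm (same as input, |ω| = 6289.6695 rpm)

Stage 1 [73T→68T]: ω = 2360.0000×73/68 = 2533.5294 rpm, dir flips to −; running = −2533.5294
Stage 2 [51T→26T]: ω = 2533.5294×51/26 = 4969.6154 rpm, dir flips to +; running = +4969.6154
Stage 3 [81T→58T]: ω = 4969.6154×81/58 = 6940.3249 rpm, dir flips to −; running = −6940.3249
Stage 4 [58T→64T]: ω = 6940.3249×58/64 = 6289.6695 rpm, dir flips to +; running = +6289.6695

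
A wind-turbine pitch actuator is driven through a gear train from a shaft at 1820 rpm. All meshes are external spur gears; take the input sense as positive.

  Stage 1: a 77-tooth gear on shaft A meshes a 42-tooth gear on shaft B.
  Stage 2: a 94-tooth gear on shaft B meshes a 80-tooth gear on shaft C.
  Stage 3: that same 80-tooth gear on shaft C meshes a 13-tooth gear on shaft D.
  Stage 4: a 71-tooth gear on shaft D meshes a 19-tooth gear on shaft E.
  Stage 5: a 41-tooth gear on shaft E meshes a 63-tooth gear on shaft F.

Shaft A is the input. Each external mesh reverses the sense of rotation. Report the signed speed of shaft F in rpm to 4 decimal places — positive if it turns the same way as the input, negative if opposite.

-58673.9571 rpm (opposite to input, |ω| = 58673.9571 rpm)

Stage 1 [77T→42T]: ω = 1820.0000×77/42 = 3336.6667 rpm, dir flips to −; running = −3336.6667
Stage 2 [94T→80T]: ω = 3336.6667×94/80 = 3920.5833 rpm, dir flips to +; running = +3920.5833
Stage 3 [80T→13T]: ω = 3920.5833×80/13 = 24126.6667 rpm, dir flips to −; running = −24126.6667
Stage 4 [71T→19T]: ω = 24126.6667×71/19 = 90157.5439 rpm, dir flips to +; running = +90157.5439
Stage 5 [41T→63T]: ω = 90157.5439×41/63 = 58673.9571 rpm, dir flips to −; running = −58673.9571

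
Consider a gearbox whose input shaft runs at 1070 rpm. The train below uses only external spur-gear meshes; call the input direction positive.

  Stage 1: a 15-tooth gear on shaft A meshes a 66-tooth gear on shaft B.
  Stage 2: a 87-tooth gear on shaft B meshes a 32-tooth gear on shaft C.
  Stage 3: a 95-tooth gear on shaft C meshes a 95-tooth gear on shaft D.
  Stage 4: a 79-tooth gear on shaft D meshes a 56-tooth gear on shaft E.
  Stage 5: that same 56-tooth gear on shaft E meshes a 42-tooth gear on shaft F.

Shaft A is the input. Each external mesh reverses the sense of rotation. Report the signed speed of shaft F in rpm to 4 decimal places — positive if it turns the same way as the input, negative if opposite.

Stage 1 [15T→66T]: ω = 1070.0000×15/66 = 243.1818 rpm, dir flips to −; running = −243.1818
Stage 2 [87T→32T]: ω = 243.1818×87/32 = 661.1506 rpm, dir flips to +; running = +661.1506
Stage 3 [95T→95T]: ω = 661.1506×95/95 = 661.1506 rpm, dir flips to −; running = −661.1506
Stage 4 [79T→56T]: ω = 661.1506×79/56 = 932.6946 rpm, dir flips to +; running = +932.6946
Stage 5 [56T→42T]: ω = 932.6946×56/42 = 1243.5927 rpm, dir flips to −; running = −1243.5927

-1243.5927 rpm (opposite to input, |ω| = 1243.5927 rpm)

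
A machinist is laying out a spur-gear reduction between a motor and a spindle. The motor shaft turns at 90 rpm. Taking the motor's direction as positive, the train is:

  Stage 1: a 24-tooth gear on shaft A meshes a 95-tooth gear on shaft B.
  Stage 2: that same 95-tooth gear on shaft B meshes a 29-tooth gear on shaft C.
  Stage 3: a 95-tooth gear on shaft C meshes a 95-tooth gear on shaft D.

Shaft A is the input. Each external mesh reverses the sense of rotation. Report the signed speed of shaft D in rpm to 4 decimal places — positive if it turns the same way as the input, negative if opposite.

-74.4828 rpm (opposite to input, |ω| = 74.4828 rpm)

Stage 1 [24T→95T]: ω = 90.0000×24/95 = 22.7368 rpm, dir flips to −; running = −22.7368
Stage 2 [95T→29T]: ω = 22.7368×95/29 = 74.4828 rpm, dir flips to +; running = +74.4828
Stage 3 [95T→95T]: ω = 74.4828×95/95 = 74.4828 rpm, dir flips to −; running = −74.4828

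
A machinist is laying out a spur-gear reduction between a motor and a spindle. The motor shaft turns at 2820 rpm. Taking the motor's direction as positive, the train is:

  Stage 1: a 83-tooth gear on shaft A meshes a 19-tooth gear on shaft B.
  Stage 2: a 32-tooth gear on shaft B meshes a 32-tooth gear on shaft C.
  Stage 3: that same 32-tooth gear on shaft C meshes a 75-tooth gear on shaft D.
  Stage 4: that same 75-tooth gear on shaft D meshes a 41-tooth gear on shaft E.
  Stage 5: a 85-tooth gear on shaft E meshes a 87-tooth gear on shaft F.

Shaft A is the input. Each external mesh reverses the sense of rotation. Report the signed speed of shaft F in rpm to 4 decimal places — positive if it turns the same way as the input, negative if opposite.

-9393.7586 rpm (opposite to input, |ω| = 9393.7586 rpm)

Stage 1 [83T→19T]: ω = 2820.0000×83/19 = 12318.9474 rpm, dir flips to −; running = −12318.9474
Stage 2 [32T→32T]: ω = 12318.9474×32/32 = 12318.9474 rpm, dir flips to +; running = +12318.9474
Stage 3 [32T→75T]: ω = 12318.9474×32/75 = 5256.0842 rpm, dir flips to −; running = −5256.0842
Stage 4 [75T→41T]: ω = 5256.0842×75/41 = 9614.7882 rpm, dir flips to +; running = +9614.7882
Stage 5 [85T→87T]: ω = 9614.7882×85/87 = 9393.7586 rpm, dir flips to −; running = −9393.7586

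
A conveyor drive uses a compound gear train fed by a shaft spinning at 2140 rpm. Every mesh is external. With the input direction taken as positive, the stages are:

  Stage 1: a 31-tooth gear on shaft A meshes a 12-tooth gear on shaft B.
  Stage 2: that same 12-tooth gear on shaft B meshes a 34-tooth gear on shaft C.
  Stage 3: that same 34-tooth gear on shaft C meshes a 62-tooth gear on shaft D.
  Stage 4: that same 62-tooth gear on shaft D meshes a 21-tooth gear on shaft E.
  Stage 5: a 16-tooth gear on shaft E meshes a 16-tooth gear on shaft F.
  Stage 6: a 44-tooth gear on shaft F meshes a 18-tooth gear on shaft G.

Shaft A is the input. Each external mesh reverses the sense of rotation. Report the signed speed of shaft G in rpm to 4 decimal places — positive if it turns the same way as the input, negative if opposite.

+7722.1164 rpm (same as input, |ω| = 7722.1164 rpm)

Stage 1 [31T→12T]: ω = 2140.0000×31/12 = 5528.3333 rpm, dir flips to −; running = −5528.3333
Stage 2 [12T→34T]: ω = 5528.3333×12/34 = 1951.1765 rpm, dir flips to +; running = +1951.1765
Stage 3 [34T→62T]: ω = 1951.1765×34/62 = 1070.0000 rpm, dir flips to −; running = −1070.0000
Stage 4 [62T→21T]: ω = 1070.0000×62/21 = 3159.0476 rpm, dir flips to +; running = +3159.0476
Stage 5 [16T→16T]: ω = 3159.0476×16/16 = 3159.0476 rpm, dir flips to −; running = −3159.0476
Stage 6 [44T→18T]: ω = 3159.0476×44/18 = 7722.1164 rpm, dir flips to +; running = +7722.1164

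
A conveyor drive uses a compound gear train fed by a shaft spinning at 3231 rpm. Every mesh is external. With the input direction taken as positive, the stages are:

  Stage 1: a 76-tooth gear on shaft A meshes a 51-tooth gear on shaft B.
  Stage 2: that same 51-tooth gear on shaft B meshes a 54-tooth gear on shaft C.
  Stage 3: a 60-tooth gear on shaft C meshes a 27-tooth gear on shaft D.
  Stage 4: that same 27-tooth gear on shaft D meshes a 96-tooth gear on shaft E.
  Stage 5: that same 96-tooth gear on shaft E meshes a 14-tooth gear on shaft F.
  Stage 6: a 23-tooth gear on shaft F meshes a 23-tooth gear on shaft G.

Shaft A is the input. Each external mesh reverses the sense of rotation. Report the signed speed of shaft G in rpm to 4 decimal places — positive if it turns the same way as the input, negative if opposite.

+19488.5714 rpm (same as input, |ω| = 19488.5714 rpm)

Stage 1 [76T→51T]: ω = 3231.0000×76/51 = 4814.8235 rpm, dir flips to −; running = −4814.8235
Stage 2 [51T→54T]: ω = 4814.8235×51/54 = 4547.3333 rpm, dir flips to +; running = +4547.3333
Stage 3 [60T→27T]: ω = 4547.3333×60/27 = 10105.1852 rpm, dir flips to −; running = −10105.1852
Stage 4 [27T→96T]: ω = 10105.1852×27/96 = 2842.0833 rpm, dir flips to +; running = +2842.0833
Stage 5 [96T→14T]: ω = 2842.0833×96/14 = 19488.5714 rpm, dir flips to −; running = −19488.5714
Stage 6 [23T→23T]: ω = 19488.5714×23/23 = 19488.5714 rpm, dir flips to +; running = +19488.5714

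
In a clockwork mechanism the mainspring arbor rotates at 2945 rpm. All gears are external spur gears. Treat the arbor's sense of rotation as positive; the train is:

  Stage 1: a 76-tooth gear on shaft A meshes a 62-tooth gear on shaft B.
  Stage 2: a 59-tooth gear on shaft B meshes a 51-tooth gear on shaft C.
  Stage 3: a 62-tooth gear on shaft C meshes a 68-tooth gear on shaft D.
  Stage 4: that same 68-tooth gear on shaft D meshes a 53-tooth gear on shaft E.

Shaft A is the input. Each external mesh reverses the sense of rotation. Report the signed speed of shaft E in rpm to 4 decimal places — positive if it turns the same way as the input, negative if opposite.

Stage 1 [76T→62T]: ω = 2945.0000×76/62 = 3610.0000 rpm, dir flips to −; running = −3610.0000
Stage 2 [59T→51T]: ω = 3610.0000×59/51 = 4176.2745 rpm, dir flips to +; running = +4176.2745
Stage 3 [62T→68T]: ω = 4176.2745×62/68 = 3807.7797 rpm, dir flips to −; running = −3807.7797
Stage 4 [68T→53T]: ω = 3807.7797×68/53 = 4885.4532 rpm, dir flips to +; running = +4885.4532

+4885.4532 rpm (same as input, |ω| = 4885.4532 rpm)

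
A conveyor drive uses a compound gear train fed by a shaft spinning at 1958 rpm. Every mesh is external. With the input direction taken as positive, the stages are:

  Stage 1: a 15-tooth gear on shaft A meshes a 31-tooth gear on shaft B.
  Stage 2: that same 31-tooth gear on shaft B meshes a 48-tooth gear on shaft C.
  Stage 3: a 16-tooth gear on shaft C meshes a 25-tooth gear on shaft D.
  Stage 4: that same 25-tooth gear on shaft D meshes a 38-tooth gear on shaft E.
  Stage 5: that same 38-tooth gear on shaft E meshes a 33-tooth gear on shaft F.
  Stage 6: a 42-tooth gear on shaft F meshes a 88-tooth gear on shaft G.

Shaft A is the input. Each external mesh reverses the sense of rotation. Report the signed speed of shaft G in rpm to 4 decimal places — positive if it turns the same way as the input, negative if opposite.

+141.5909 rpm (same as input, |ω| = 141.5909 rpm)

Stage 1 [15T→31T]: ω = 1958.0000×15/31 = 947.4194 rpm, dir flips to −; running = −947.4194
Stage 2 [31T→48T]: ω = 947.4194×31/48 = 611.8750 rpm, dir flips to +; running = +611.8750
Stage 3 [16T→25T]: ω = 611.8750×16/25 = 391.6000 rpm, dir flips to −; running = −391.6000
Stage 4 [25T→38T]: ω = 391.6000×25/38 = 257.6316 rpm, dir flips to +; running = +257.6316
Stage 5 [38T→33T]: ω = 257.6316×38/33 = 296.6667 rpm, dir flips to −; running = −296.6667
Stage 6 [42T→88T]: ω = 296.6667×42/88 = 141.5909 rpm, dir flips to +; running = +141.5909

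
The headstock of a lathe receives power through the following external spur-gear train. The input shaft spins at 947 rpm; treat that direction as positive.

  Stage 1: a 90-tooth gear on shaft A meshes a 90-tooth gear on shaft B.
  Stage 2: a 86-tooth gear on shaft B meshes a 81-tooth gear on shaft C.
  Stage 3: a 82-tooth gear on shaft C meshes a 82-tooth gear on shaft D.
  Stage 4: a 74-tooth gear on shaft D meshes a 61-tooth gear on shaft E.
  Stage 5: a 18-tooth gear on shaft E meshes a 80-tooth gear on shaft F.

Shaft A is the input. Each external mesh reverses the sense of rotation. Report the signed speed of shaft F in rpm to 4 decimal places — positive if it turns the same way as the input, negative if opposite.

-274.4403 rpm (opposite to input, |ω| = 274.4403 rpm)

Stage 1 [90T→90T]: ω = 947.0000×90/90 = 947.0000 rpm, dir flips to −; running = −947.0000
Stage 2 [86T→81T]: ω = 947.0000×86/81 = 1005.4568 rpm, dir flips to +; running = +1005.4568
Stage 3 [82T→82T]: ω = 1005.4568×82/82 = 1005.4568 rpm, dir flips to −; running = −1005.4568
Stage 4 [74T→61T]: ω = 1005.4568×74/61 = 1219.7345 rpm, dir flips to +; running = +1219.7345
Stage 5 [18T→80T]: ω = 1219.7345×18/80 = 274.4403 rpm, dir flips to −; running = −274.4403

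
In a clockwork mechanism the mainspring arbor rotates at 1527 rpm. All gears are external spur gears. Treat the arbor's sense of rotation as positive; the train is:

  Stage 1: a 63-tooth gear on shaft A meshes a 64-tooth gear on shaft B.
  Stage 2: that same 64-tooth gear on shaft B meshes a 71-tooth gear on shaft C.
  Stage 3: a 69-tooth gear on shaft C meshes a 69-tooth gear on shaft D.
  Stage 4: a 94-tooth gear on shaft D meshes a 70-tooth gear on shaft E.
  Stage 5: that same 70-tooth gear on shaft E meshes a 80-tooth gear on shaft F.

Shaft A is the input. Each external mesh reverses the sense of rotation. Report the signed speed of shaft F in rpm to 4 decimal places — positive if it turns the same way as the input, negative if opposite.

-1592.0588 rpm (opposite to input, |ω| = 1592.0588 rpm)

Stage 1 [63T→64T]: ω = 1527.0000×63/64 = 1503.1406 rpm, dir flips to −; running = −1503.1406
Stage 2 [64T→71T]: ω = 1503.1406×64/71 = 1354.9437 rpm, dir flips to +; running = +1354.9437
Stage 3 [69T→69T]: ω = 1354.9437×69/69 = 1354.9437 rpm, dir flips to −; running = −1354.9437
Stage 4 [94T→70T]: ω = 1354.9437×94/70 = 1819.4958 rpm, dir flips to +; running = +1819.4958
Stage 5 [70T→80T]: ω = 1819.4958×70/80 = 1592.0588 rpm, dir flips to −; running = −1592.0588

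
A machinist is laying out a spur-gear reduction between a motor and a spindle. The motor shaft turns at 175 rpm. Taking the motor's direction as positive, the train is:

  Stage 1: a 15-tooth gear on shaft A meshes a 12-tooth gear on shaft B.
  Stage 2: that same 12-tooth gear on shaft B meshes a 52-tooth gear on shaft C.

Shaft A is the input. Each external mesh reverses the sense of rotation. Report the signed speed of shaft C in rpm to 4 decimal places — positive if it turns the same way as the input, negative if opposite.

+50.4808 rpm (same as input, |ω| = 50.4808 rpm)

Stage 1 [15T→12T]: ω = 175.0000×15/12 = 218.7500 rpm, dir flips to −; running = −218.7500
Stage 2 [12T→52T]: ω = 218.7500×12/52 = 50.4808 rpm, dir flips to +; running = +50.4808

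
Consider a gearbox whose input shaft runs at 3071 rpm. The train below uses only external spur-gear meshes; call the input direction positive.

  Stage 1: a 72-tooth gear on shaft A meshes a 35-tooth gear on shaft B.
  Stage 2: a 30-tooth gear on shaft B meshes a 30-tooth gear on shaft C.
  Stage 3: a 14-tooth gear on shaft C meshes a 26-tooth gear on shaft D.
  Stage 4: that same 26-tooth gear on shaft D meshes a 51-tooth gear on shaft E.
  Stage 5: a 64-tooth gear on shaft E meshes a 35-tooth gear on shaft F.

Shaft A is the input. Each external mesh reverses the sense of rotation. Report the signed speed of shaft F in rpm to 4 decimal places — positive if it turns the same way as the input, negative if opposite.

Stage 1 [72T→35T]: ω = 3071.0000×72/35 = 6317.4857 rpm, dir flips to −; running = −6317.4857
Stage 2 [30T→30T]: ω = 6317.4857×30/30 = 6317.4857 rpm, dir flips to +; running = +6317.4857
Stage 3 [14T→26T]: ω = 6317.4857×14/26 = 3401.7231 rpm, dir flips to −; running = −3401.7231
Stage 4 [26T→51T]: ω = 3401.7231×26/51 = 1734.2118 rpm, dir flips to +; running = +1734.2118
Stage 5 [64T→35T]: ω = 1734.2118×64/35 = 3171.1301 rpm, dir flips to −; running = −3171.1301

-3171.1301 rpm (opposite to input, |ω| = 3171.1301 rpm)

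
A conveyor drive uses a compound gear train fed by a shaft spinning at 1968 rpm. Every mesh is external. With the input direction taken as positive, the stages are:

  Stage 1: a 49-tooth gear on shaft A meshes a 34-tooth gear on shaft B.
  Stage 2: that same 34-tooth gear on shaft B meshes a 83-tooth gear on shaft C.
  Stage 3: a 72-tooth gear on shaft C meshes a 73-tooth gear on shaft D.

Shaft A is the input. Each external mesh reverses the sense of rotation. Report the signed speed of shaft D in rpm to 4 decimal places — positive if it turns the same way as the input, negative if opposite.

Stage 1 [49T→34T]: ω = 1968.0000×49/34 = 2836.2353 rpm, dir flips to −; running = −2836.2353
Stage 2 [34T→83T]: ω = 2836.2353×34/83 = 1161.8313 rpm, dir flips to +; running = +1161.8313
Stage 3 [72T→73T]: ω = 1161.8313×72/73 = 1145.9158 rpm, dir flips to −; running = −1145.9158

-1145.9158 rpm (opposite to input, |ω| = 1145.9158 rpm)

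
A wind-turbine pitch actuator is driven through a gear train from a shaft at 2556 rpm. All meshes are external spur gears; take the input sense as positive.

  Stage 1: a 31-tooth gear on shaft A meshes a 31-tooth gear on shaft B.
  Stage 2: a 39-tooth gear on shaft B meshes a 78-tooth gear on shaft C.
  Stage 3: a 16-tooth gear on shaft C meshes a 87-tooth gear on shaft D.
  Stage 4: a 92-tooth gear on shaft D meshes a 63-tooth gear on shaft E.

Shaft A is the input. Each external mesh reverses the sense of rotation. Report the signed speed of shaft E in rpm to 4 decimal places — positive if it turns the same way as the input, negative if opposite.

+343.2250 rpm (same as input, |ω| = 343.2250 rpm)

Stage 1 [31T→31T]: ω = 2556.0000×31/31 = 2556.0000 rpm, dir flips to −; running = −2556.0000
Stage 2 [39T→78T]: ω = 2556.0000×39/78 = 1278.0000 rpm, dir flips to +; running = +1278.0000
Stage 3 [16T→87T]: ω = 1278.0000×16/87 = 235.0345 rpm, dir flips to −; running = −235.0345
Stage 4 [92T→63T]: ω = 235.0345×92/63 = 343.2250 rpm, dir flips to +; running = +343.2250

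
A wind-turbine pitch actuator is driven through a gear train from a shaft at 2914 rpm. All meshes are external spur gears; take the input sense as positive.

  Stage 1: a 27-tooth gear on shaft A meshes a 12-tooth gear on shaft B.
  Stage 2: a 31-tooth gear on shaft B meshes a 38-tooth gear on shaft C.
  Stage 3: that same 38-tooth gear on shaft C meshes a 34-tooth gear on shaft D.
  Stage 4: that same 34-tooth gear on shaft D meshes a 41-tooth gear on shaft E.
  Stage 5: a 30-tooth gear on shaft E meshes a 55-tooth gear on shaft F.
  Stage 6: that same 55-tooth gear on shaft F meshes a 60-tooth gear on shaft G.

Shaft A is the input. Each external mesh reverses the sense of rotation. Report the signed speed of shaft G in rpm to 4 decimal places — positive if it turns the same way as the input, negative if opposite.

Stage 1 [27T→12T]: ω = 2914.0000×27/12 = 6556.5000 rpm, dir flips to −; running = −6556.5000
Stage 2 [31T→38T]: ω = 6556.5000×31/38 = 5348.7237 rpm, dir flips to +; running = +5348.7237
Stage 3 [38T→34T]: ω = 5348.7237×38/34 = 5977.9853 rpm, dir flips to −; running = −5977.9853
Stage 4 [34T→41T]: ω = 5977.9853×34/41 = 4957.3537 rpm, dir flips to +; running = +4957.3537
Stage 5 [30T→55T]: ω = 4957.3537×30/55 = 2704.0111 rpm, dir flips to −; running = −2704.0111
Stage 6 [55T→60T]: ω = 2704.0111×55/60 = 2478.6768 rpm, dir flips to +; running = +2478.6768

+2478.6768 rpm (same as input, |ω| = 2478.6768 rpm)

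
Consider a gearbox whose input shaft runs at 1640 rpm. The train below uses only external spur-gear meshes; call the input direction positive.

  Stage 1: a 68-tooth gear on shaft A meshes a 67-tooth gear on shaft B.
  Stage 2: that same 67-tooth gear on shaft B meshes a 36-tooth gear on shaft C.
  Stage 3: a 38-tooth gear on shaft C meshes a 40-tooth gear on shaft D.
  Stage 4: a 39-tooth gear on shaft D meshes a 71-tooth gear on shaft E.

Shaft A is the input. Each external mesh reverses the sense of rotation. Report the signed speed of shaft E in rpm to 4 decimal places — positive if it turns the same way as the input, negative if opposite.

Stage 1 [68T→67T]: ω = 1640.0000×68/67 = 1664.4776 rpm, dir flips to −; running = −1664.4776
Stage 2 [67T→36T]: ω = 1664.4776×67/36 = 3097.7778 rpm, dir flips to +; running = +3097.7778
Stage 3 [38T→40T]: ω = 3097.7778×38/40 = 2942.8889 rpm, dir flips to −; running = −2942.8889
Stage 4 [39T→71T]: ω = 2942.8889×39/71 = 1616.5164 rpm, dir flips to +; running = +1616.5164

+1616.5164 rpm (same as input, |ω| = 1616.5164 rpm)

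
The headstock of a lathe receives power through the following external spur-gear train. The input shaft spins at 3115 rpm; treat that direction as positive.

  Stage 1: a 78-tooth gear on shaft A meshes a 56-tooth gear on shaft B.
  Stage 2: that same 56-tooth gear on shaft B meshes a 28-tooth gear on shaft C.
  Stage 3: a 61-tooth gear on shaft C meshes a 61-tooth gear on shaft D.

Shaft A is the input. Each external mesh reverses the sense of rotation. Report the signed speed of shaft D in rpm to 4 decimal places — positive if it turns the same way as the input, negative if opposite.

-8677.5000 rpm (opposite to input, |ω| = 8677.5000 rpm)

Stage 1 [78T→56T]: ω = 3115.0000×78/56 = 4338.7500 rpm, dir flips to −; running = −4338.7500
Stage 2 [56T→28T]: ω = 4338.7500×56/28 = 8677.5000 rpm, dir flips to +; running = +8677.5000
Stage 3 [61T→61T]: ω = 8677.5000×61/61 = 8677.5000 rpm, dir flips to −; running = −8677.5000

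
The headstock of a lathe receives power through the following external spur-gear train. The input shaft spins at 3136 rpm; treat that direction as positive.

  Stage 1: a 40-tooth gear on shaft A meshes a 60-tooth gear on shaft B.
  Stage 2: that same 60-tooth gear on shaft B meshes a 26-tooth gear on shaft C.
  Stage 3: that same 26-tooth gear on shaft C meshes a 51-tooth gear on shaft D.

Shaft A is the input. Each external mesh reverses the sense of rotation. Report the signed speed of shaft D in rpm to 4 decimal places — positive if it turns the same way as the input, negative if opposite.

-2459.6078 rpm (opposite to input, |ω| = 2459.6078 rpm)

Stage 1 [40T→60T]: ω = 3136.0000×40/60 = 2090.6667 rpm, dir flips to −; running = −2090.6667
Stage 2 [60T→26T]: ω = 2090.6667×60/26 = 4824.6154 rpm, dir flips to +; running = +4824.6154
Stage 3 [26T→51T]: ω = 4824.6154×26/51 = 2459.6078 rpm, dir flips to −; running = −2459.6078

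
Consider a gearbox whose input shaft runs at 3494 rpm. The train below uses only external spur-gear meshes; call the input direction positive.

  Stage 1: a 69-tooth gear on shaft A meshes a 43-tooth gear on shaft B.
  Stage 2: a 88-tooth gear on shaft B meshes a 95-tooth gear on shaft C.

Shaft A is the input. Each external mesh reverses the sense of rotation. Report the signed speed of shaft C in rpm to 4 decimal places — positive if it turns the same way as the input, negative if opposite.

+5193.5295 rpm (same as input, |ω| = 5193.5295 rpm)

Stage 1 [69T→43T]: ω = 3494.0000×69/43 = 5606.6512 rpm, dir flips to −; running = −5606.6512
Stage 2 [88T→95T]: ω = 5606.6512×88/95 = 5193.5295 rpm, dir flips to +; running = +5193.5295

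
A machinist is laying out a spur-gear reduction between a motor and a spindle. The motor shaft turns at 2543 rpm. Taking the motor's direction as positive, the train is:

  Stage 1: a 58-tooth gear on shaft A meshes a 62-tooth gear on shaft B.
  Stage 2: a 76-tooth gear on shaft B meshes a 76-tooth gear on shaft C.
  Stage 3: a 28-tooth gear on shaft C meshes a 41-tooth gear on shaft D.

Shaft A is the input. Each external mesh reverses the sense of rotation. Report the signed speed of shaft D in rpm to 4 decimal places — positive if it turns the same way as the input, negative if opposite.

Stage 1 [58T→62T]: ω = 2543.0000×58/62 = 2378.9355 rpm, dir flips to −; running = −2378.9355
Stage 2 [76T→76T]: ω = 2378.9355×76/76 = 2378.9355 rpm, dir flips to +; running = +2378.9355
Stage 3 [28T→41T]: ω = 2378.9355×28/41 = 1624.6389 rpm, dir flips to −; running = −1624.6389

-1624.6389 rpm (opposite to input, |ω| = 1624.6389 rpm)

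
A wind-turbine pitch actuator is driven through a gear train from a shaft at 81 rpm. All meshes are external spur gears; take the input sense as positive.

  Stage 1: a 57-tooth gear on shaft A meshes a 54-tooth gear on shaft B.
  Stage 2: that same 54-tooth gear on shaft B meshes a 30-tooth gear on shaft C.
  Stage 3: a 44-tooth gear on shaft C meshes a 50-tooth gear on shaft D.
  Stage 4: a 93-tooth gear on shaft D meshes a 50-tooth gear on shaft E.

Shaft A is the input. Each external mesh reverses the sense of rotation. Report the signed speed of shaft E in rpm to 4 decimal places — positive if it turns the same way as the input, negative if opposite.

+251.9035 rpm (same as input, |ω| = 251.9035 rpm)

Stage 1 [57T→54T]: ω = 81.0000×57/54 = 85.5000 rpm, dir flips to −; running = −85.5000
Stage 2 [54T→30T]: ω = 85.5000×54/30 = 153.9000 rpm, dir flips to +; running = +153.9000
Stage 3 [44T→50T]: ω = 153.9000×44/50 = 135.4320 rpm, dir flips to −; running = −135.4320
Stage 4 [93T→50T]: ω = 135.4320×93/50 = 251.9035 rpm, dir flips to +; running = +251.9035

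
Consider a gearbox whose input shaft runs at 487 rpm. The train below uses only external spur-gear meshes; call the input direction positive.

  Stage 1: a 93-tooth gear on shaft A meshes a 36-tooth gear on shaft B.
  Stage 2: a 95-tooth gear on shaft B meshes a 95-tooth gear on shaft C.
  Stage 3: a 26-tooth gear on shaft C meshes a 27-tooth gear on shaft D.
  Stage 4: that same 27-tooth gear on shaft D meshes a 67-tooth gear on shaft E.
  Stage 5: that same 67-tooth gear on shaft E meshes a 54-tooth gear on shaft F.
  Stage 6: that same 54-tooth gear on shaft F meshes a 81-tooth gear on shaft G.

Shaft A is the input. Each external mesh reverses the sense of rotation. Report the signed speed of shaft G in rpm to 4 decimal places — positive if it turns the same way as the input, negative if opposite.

+403.8292 rpm (same as input, |ω| = 403.8292 rpm)

Stage 1 [93T→36T]: ω = 487.0000×93/36 = 1258.0833 rpm, dir flips to −; running = −1258.0833
Stage 2 [95T→95T]: ω = 1258.0833×95/95 = 1258.0833 rpm, dir flips to +; running = +1258.0833
Stage 3 [26T→27T]: ω = 1258.0833×26/27 = 1211.4877 rpm, dir flips to −; running = −1211.4877
Stage 4 [27T→67T]: ω = 1211.4877×27/67 = 488.2114 rpm, dir flips to +; running = +488.2114
Stage 5 [67T→54T]: ω = 488.2114×67/54 = 605.7438 rpm, dir flips to −; running = −605.7438
Stage 6 [54T→81T]: ω = 605.7438×54/81 = 403.8292 rpm, dir flips to +; running = +403.8292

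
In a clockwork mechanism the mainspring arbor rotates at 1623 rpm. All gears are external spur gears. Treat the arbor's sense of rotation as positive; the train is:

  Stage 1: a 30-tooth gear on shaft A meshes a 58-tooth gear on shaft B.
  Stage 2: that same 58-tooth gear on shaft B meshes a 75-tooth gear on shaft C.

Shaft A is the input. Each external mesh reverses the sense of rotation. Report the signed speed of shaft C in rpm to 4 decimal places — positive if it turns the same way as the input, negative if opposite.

Stage 1 [30T→58T]: ω = 1623.0000×30/58 = 839.4828 rpm, dir flips to −; running = −839.4828
Stage 2 [58T→75T]: ω = 839.4828×58/75 = 649.2000 rpm, dir flips to +; running = +649.2000

+649.2000 rpm (same as input, |ω| = 649.2000 rpm)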